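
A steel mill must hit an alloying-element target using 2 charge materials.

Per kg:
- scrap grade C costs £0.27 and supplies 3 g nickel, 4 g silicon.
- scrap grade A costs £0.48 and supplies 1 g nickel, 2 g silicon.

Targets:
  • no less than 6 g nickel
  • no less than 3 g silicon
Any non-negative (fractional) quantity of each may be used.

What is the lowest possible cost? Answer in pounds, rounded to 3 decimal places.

£0.540

Let x1 = kg of scrap grade C, x2 = kg of scrap grade A.
min 0.27x1 + 0.48x2 subject to:
  3x1 + 1x2 ≥ 6   (nickel)
  4x1 + 2x2 ≥ 3   (silicon)
  x1, x2 ≥ 0.
At the optimum only scrap grade C is positive (scrap grade A = 0). There the nickel constraint is tight.
That vertex is x1 = 2.
Cost = 0.27·2 = 0.54000.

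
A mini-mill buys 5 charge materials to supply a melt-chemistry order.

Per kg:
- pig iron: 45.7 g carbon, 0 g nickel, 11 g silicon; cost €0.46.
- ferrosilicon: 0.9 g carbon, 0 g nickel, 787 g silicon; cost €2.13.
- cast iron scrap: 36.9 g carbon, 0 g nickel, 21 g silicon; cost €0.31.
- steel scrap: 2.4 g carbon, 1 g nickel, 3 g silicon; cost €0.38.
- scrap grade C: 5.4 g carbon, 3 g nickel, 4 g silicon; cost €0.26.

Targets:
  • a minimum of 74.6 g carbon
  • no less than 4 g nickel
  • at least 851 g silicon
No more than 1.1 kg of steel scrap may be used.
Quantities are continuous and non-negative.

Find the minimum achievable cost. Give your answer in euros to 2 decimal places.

Let x1 = kg of pig iron, x2 = kg of ferrosilicon, x3 = kg of cast iron scrap, x4 = kg of steel scrap, x5 = kg of scrap grade C.
min 0.46x1 + 2.13x2 + 0.31x3 + 0.38x4 + 0.26x5 subject to:
  45.7x1 + 0.9x2 + 36.9x3 + 2.4x4 + 5.4x5 ≥ 74.6   (carbon)
  1x4 + 3x5 ≥ 4   (nickel)
  11x1 + 787x2 + 21x3 + 3x4 + 4x5 ≥ 851   (silicon)
  x4 ≤ 1.1
  x1, x2, x3, x4, x5 ≥ 0.
The optimal basis is {ferrosilicon, cast iron scrap, scrap grade C}; pig iron, steel scrap drop out. There the carbon, nickel, silicon constraints are tight.
That vertex is x2 = 1.026, x3 = 1.802, x5 = 1.333.
Objective = 2.13·1.026 + 0.31·1.802 + 0.26·1.333 = 3.0906.

€3.09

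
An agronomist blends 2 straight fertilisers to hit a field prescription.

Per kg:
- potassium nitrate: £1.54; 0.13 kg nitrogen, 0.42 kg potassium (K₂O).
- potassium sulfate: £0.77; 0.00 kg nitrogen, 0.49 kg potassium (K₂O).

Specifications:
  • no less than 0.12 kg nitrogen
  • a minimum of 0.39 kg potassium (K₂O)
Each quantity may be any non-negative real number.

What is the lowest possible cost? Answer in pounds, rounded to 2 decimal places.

£1.43

Let x1 = kg of potassium nitrate, x2 = kg of potassium sulfate.
Minimize 1.54x1 + 0.77x2 with:
  0.13x1 ≥ 0.12   (nitrogen)
  0.42x1 + 0.49x2 ≥ 0.39   (potassium (K₂O))
  x1, x2 ≥ 0.
Both inputs are positive at the optimum. There the nitrogen and potassium (K₂O) constraints are tight.
So potassium nitrate = 0.9231 kg, potassium sulfate = 0.00471 kg.
Objective = 1.54·0.9231 + 0.77·0.00471 = 1.4252.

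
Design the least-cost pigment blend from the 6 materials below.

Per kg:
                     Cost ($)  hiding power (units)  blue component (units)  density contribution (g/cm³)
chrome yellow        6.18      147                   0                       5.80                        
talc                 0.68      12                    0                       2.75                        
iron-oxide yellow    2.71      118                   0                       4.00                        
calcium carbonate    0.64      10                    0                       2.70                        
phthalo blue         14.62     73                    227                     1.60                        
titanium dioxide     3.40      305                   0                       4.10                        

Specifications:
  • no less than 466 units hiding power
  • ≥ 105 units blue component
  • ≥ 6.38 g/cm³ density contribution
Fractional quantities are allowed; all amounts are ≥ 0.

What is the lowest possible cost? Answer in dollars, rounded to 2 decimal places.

$11.58

Treat it as an LP. Let x1 = kg of chrome yellow, x2 = kg of talc, x3 = kg of iron-oxide yellow, x4 = kg of calcium carbonate, x5 = kg of phthalo blue, x6 = kg of titanium dioxide.
Minimise 6.18x1 + 0.68x2 + 2.71x3 + 0.64x4 + 14.62x5 + 3.4x6 with:
  147x1 + 12x2 + 118x3 + 10x4 + 73x5 + 305x6 ≥ 466   (hiding power)
  227x5 ≥ 105   (blue component)
  5.8x1 + 2.75x2 + 4x3 + 2.7x4 + 1.6x5 + 4.1x6 ≥ 6.38   (density contribution)
  x1, x2, x3, x4, x5, x6 ≥ 0.
The minimum-cost mix takes nothing from chrome yellow, talc, iron-oxide yellow, calcium carbonate — only phthalo blue, titanium dioxide. Binding constraints: hiding power and blue component.
Optimal quantities: phthalo blue = 0.4626 kg, titanium dioxide = 1.417 kg.
Objective = 14.62·0.4626 + 3.4·1.417 = 11.5810.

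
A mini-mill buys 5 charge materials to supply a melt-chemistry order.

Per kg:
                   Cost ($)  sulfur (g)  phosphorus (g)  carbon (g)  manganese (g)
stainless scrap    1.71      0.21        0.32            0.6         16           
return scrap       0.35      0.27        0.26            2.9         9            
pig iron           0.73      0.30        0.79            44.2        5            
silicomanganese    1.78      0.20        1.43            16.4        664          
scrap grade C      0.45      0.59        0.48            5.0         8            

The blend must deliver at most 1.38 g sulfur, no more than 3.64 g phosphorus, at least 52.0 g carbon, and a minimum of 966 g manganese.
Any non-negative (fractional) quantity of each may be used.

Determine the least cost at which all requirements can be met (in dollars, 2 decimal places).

Let x1 = kg of stainless scrap, x2 = kg of return scrap, x3 = kg of pig iron, x4 = kg of silicomanganese, x5 = kg of scrap grade C.
Minimize 1.71x1 + 0.35x2 + 0.73x3 + 1.78x4 + 0.45x5 subject to:
  0.21x1 + 0.27x2 + 0.3x3 + 0.2x4 + 0.59x5 ≤ 1.38   (sulfur)
  0.32x1 + 0.26x2 + 0.79x3 + 1.43x4 + 0.48x5 ≤ 3.64   (phosphorus)
  0.6x1 + 2.9x2 + 44.2x3 + 16.4x4 + 5x5 ≥ 52   (carbon)
  16x1 + 9x2 + 5x3 + 664x4 + 8x5 ≥ 966   (manganese)
  x1, x2, x3, x4, x5 ≥ 0.
The minimum-cost mix takes nothing from stainless scrap, return scrap, scrap grade C — only pig iron, silicomanganese. The carbon and manganese requirements are met with equality.
That vertex is x3 = 0.6385, x4 = 1.45.
Objective = 0.73·0.6385 + 1.78·1.45 = 3.0471.

$3.05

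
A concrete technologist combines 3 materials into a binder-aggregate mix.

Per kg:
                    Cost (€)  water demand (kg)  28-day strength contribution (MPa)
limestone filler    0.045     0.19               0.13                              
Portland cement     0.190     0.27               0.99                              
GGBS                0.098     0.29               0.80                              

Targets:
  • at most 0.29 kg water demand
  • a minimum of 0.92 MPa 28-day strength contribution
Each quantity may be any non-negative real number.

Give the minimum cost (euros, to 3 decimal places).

€0.146

Let x1 = kg of limestone filler, x2 = kg of Portland cement, x3 = kg of GGBS.
Minimise 0.045x1 + 0.19x2 + 0.098x3 subject to:
  0.19x1 + 0.27x2 + 0.29x3 ≤ 0.29   (water demand)
  0.13x1 + 0.99x2 + 0.8x3 ≥ 0.92   (28-day strength contribution)
  x1, x2, x3 ≥ 0.
The minimum-cost mix takes nothing from limestone filler — only Portland cement, GGBS. Binding constraints: water demand and 28-day strength contribution.
Optimal quantities: Portland cement = 0.4895 kg, GGBS = 0.5443 kg.
Objective = 0.19·0.4895 + 0.098·0.5443 = 0.14635.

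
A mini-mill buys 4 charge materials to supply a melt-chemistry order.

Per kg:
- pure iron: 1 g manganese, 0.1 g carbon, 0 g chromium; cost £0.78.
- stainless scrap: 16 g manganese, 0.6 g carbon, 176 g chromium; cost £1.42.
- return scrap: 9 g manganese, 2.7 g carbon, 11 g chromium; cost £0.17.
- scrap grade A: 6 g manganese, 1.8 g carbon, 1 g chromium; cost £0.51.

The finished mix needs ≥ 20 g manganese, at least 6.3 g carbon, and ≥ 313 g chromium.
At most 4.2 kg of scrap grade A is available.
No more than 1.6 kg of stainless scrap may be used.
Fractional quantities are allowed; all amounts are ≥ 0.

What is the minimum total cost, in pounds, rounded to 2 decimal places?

Let x1 = kg of pure iron, x2 = kg of stainless scrap, x3 = kg of return scrap, x4 = kg of scrap grade A.
Minimise 0.78x1 + 1.42x2 + 0.17x3 + 0.51x4 subject to:
  1x1 + 16x2 + 9x3 + 6x4 ≥ 20   (manganese)
  0.1x1 + 0.6x2 + 2.7x3 + 1.8x4 ≥ 6.3   (carbon)
  176x2 + 11x3 + 1x4 ≥ 313   (chromium)
  x4 ≤ 4.2
  x2 ≤ 1.6
  x1, x2, x3, x4 ≥ 0.
The minimum-cost mix takes nothing from pure iron, scrap grade A — only stainless scrap, return scrap. The chromium and the stainless scrap cap requirements are met with equality.
So stainless scrap = 1.6 kg, return scrap = 2.855 kg.
Total cost: 1.42·1.6 + 0.17·2.855 = 2.7574.

£2.76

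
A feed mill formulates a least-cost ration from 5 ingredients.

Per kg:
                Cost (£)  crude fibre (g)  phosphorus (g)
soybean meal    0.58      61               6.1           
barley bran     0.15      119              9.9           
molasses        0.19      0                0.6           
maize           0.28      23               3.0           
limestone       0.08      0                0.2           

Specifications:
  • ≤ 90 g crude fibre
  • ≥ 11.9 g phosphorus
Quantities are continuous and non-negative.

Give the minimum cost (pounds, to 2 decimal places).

£1.15

This is a linear program. Let x1 = kg of soybean meal, x2 = kg of barley bran, x3 = kg of molasses, x4 = kg of maize, x5 = kg of limestone.
Minimize 0.58x1 + 0.15x2 + 0.19x3 + 0.28x4 + 0.08x5 s.t.:
  61x1 + 119x2 + 23x4 ≤ 90   (crude fibre)
  6.1x1 + 9.9x2 + 0.6x3 + 3x4 + 0.2x5 ≥ 11.9   (phosphorus)
  x1, x2, x3, x4, x5 ≥ 0.
The cheapest feasible vertex uses only molasses, maize; soybean meal, barley bran, limestone are not used. There the crude fibre and phosphorus constraints are tight.
Solving gives x3 = 0.2681, x4 = 3.913.
Hence cost = 0.19·0.2681 + 0.28·3.913 = £1.1466.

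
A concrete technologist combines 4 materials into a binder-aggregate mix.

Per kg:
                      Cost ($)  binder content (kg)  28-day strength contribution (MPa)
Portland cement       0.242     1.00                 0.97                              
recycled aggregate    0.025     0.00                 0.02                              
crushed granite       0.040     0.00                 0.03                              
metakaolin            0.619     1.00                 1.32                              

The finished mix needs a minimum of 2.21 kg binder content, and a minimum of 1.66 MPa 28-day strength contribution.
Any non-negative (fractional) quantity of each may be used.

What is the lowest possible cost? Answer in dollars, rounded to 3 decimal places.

Treat it as an LP. Let x1 = kg of Portland cement, x2 = kg of recycled aggregate, x3 = kg of crushed granite, x4 = kg of metakaolin.
min 0.242x1 + 0.025x2 + 0.04x3 + 0.619x4 s.t.:
  1x1 + 1x4 ≥ 2.21   (binder content)
  0.97x1 + 0.02x2 + 0.03x3 + 1.32x4 ≥ 1.66   (28-day strength contribution)
  x1, x2, x3, x4 ≥ 0.
The optimal basis is {Portland cement}; recycled aggregate, crushed granite, metakaolin drop out. There the binder content constraint is tight.
That vertex is x1 = 2.21.
Objective = 0.242·2.21 = 0.53482.

$0.535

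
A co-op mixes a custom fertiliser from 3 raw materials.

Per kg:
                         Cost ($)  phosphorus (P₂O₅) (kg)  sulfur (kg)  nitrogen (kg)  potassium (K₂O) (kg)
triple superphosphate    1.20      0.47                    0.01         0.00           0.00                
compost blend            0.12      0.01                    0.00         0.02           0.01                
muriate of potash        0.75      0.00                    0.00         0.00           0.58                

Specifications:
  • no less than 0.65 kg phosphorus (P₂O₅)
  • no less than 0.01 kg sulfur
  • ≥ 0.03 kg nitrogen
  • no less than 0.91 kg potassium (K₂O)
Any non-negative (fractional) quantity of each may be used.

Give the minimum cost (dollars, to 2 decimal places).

$2.96

Treat it as an LP. Let x1 = kg of triple superphosphate, x2 = kg of compost blend, x3 = kg of muriate of potash.
Minimize 1.2x1 + 0.12x2 + 0.75x3 with:
  0.47x1 + 0.01x2 ≥ 0.65   (phosphorus (P₂O₅))
  0.01x1 ≥ 0.01   (sulfur)
  0.02x2 ≥ 0.03   (nitrogen)
  0.01x2 + 0.58x3 ≥ 0.91   (potassium (K₂O))
  x1, x2, x3 ≥ 0.
All 3 inputs are positive at the optimum. There the phosphorus (P₂O₅), nitrogen, potassium (K₂O) constraints are tight.
That vertex is x1 = 1.351, x2 = 1.5, x3 = 1.543.
Cost = 1.2·1.351 + 0.12·1.5 + 0.75·1.543 = 2.9585.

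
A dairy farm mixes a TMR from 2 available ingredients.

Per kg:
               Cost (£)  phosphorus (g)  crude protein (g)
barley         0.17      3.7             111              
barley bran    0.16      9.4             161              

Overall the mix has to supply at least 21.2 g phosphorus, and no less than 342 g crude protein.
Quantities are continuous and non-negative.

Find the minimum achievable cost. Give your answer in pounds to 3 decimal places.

Let x1 = kg of barley, x2 = kg of barley bran.
min 0.17x1 + 0.16x2 s.t.:
  3.7x1 + 9.4x2 ≥ 21.2   (phosphorus)
  111x1 + 161x2 ≥ 342   (crude protein)
  x1, x2 ≥ 0.
The optimal basis is {barley bran}; barley drops out. The phosphorus requirement is met with equality.
So barley bran = 2.255 kg.
Cost = 0.16·2.255 = 0.36080.

£0.361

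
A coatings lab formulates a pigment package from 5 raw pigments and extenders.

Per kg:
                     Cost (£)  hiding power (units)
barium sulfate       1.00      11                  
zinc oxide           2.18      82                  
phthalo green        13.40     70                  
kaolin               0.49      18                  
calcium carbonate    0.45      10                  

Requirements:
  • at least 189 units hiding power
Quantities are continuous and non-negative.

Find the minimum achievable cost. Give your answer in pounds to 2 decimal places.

Treat it as an LP. Let x1 = kg of barium sulfate, x2 = kg of zinc oxide, x3 = kg of phthalo green, x4 = kg of kaolin, x5 = kg of calcium carbonate.
Minimize 1x1 + 2.18x2 + 13.4x3 + 0.49x4 + 0.45x5 subject to:
  11x1 + 82x2 + 70x3 + 18x4 + 10x5 ≥ 189   (hiding power)
  x1, x2, x3, x4, x5 ≥ 0.
At the optimum only zinc oxide is positive (barium sulfate, phthalo green, kaolin, calcium carbonate = 0). There the hiding power constraint is tight.
Optimal quantities: zinc oxide = 2.305 kg.
Cost = 2.18·2.305 = 5.0249.

£5.02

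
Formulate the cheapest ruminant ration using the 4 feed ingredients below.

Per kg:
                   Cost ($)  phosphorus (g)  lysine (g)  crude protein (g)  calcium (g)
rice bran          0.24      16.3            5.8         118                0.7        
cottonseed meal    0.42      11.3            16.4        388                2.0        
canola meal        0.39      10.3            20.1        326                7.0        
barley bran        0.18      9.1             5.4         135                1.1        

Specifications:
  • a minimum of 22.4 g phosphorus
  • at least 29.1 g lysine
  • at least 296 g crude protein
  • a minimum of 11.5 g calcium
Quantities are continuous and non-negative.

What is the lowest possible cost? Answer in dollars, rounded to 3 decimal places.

$0.713

Let x1 = kg of rice bran, x2 = kg of cottonseed meal, x3 = kg of canola meal, x4 = kg of barley bran.
min 0.24x1 + 0.42x2 + 0.39x3 + 0.18x4 s.t.:
  16.3x1 + 11.3x2 + 10.3x3 + 9.1x4 ≥ 22.4   (phosphorus)
  5.8x1 + 16.4x2 + 20.1x3 + 5.4x4 ≥ 29.1   (lysine)
  118x1 + 388x2 + 326x3 + 135x4 ≥ 296   (crude protein)
  0.7x1 + 2x2 + 7x3 + 1.1x4 ≥ 11.5   (calcium)
  x1, x2, x3, x4 ≥ 0.
The cheapest feasible vertex uses only rice bran, canola meal; cottonseed meal, barley bran are not used. The phosphorus and calcium requirements are met with equality.
Solving gives x1 = 0.3588, x3 = 1.607.
Objective = 0.24·0.3588 + 0.39·1.607 = 0.71284.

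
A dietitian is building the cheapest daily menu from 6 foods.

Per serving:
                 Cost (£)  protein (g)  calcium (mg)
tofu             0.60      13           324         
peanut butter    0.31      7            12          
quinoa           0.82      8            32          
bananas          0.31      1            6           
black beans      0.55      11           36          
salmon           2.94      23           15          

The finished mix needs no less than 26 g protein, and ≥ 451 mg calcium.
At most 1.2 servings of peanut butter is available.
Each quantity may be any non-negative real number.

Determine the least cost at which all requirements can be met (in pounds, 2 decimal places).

Treat it as an LP. Let x1 = servings of tofu, x2 = servings of peanut butter, x3 = servings of quinoa, x4 = servings of bananas, x5 = servings of black beans, x6 = servings of salmon.
min 0.6x1 + 0.31x2 + 0.82x3 + 0.31x4 + 0.55x5 + 2.94x6 s.t.:
  13x1 + 7x2 + 8x3 + 1x4 + 11x5 + 23x6 ≥ 26   (protein)
  324x1 + 12x2 + 32x3 + 6x4 + 36x5 + 15x6 ≥ 451   (calcium)
  x2 ≤ 1.2
  x1, x2, x3, x4, x5, x6 ≥ 0.
The minimum-cost mix takes nothing from quinoa, bananas, black beans, salmon — only tofu, peanut butter. Binding constraints: protein and the peanut butter cap.
Solving gives x1 = 1.354, x2 = 1.2.
Cost = 0.6·1.354 + 0.31·1.2 = 1.1844.

£1.18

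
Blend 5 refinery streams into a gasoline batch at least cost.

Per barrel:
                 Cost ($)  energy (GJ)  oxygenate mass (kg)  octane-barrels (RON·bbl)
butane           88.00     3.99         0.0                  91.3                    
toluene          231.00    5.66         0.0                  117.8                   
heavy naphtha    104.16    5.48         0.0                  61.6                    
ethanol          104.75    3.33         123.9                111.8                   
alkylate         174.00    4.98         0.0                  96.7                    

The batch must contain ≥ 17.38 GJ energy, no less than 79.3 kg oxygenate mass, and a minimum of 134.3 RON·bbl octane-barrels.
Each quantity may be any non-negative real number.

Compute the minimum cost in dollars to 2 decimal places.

$356.88

Let x1 = barrels of butane, x2 = barrels of toluene, x3 = barrels of heavy naphtha, x4 = barrels of ethanol, x5 = barrels of alkylate.
Minimize 88x1 + 231x2 + 104.16x3 + 104.75x4 + 174x5 s.t.:
  3.99x1 + 5.66x2 + 5.48x3 + 3.33x4 + 4.98x5 ≥ 17.38   (energy)
  123.9x4 ≥ 79.3   (oxygenate mass)
  91.3x1 + 117.8x2 + 61.6x3 + 111.8x4 + 96.7x5 ≥ 134.3   (octane-barrels)
  x1, x2, x3, x4, x5 ≥ 0.
The optimal basis is {heavy naphtha, ethanol}; butane, toluene, alkylate drop out. The energy and oxygenate mass requirements are met with equality.
So heavy naphtha = 2.7826 barrels, ethanol = 0.64003 barrels.
Total cost: 104.16·2.7826 + 104.75·0.64003 = 356.8788.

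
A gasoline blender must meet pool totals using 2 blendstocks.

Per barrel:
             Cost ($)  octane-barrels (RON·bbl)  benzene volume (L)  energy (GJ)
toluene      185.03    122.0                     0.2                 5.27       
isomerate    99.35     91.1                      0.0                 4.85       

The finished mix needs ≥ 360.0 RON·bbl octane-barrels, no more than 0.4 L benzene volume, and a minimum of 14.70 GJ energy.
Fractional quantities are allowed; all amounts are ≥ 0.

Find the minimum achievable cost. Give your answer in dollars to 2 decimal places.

Set it up as a linear program. Let x1 = barrels of toluene, x2 = barrels of isomerate.
Minimise 185.03x1 + 99.35x2 with:
  122x1 + 91.1x2 ≥ 360   (octane-barrels)
  0.2x1 ≤ 0.4   (benzene volume)
  5.27x1 + 4.85x2 ≥ 14.7   (energy)
  x1, x2 ≥ 0.
The minimum-cost mix takes nothing from toluene — only isomerate. Binding constraint: octane-barrels.
Optimal quantities: isomerate = 3.9517 barrels.
Objective = 99.35·3.9517 = 392.6014.

$392.60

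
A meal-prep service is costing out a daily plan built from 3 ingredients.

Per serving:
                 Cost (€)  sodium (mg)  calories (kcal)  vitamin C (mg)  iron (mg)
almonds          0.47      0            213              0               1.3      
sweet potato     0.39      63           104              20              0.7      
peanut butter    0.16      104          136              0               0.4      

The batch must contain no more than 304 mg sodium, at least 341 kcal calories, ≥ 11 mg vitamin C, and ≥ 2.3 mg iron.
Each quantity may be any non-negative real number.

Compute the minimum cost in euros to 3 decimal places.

€0.907

This is a linear program. Let x1 = servings of almonds, x2 = servings of sweet potato, x3 = servings of peanut butter.
min 0.47x1 + 0.39x2 + 0.16x3 s.t.:
  63x2 + 104x3 ≤ 304   (sodium)
  213x1 + 104x2 + 136x3 ≥ 341   (calories)
  20x2 ≥ 11   (vitamin C)
  1.3x1 + 0.7x2 + 0.4x3 ≥ 2.3   (iron)
  x1, x2, x3 ≥ 0.
The cheapest feasible vertex uses only almonds, sweet potato; peanut butter is not used. There the vitamin C and iron constraints are tight.
Solving gives x1 = 1.473, x2 = 0.55.
Objective = 0.47·1.473 + 0.39·0.55 = 0.90681.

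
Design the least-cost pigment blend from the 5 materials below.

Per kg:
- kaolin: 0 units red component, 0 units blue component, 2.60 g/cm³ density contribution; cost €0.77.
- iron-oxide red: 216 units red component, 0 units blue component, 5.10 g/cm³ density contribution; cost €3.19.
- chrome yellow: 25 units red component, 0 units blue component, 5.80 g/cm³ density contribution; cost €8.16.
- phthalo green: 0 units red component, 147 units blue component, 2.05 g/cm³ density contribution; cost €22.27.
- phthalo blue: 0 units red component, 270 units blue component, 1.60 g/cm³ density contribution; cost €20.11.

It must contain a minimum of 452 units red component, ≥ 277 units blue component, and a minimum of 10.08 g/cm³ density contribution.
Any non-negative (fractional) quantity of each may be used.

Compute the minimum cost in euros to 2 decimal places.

€27.31

Treat it as an LP. Let x1 = kg of kaolin, x2 = kg of iron-oxide red, x3 = kg of chrome yellow, x4 = kg of phthalo green, x5 = kg of phthalo blue.
Minimize 0.77x1 + 3.19x2 + 8.16x3 + 22.27x4 + 20.11x5 with:
  216x2 + 25x3 ≥ 452   (red component)
  147x4 + 270x5 ≥ 277   (blue component)
  2.6x1 + 5.1x2 + 5.8x3 + 2.05x4 + 1.6x5 ≥ 10.08   (density contribution)
  x1, x2, x3, x4, x5 ≥ 0.
The cheapest feasible vertex uses only iron-oxide red, phthalo blue; kaolin, chrome yellow, phthalo green are not used. The red component and blue component requirements are met with equality.
Optimal quantities: iron-oxide red = 2.093 kg, phthalo blue = 1.026 kg.
Objective = 3.19·2.093 + 20.11·1.026 = 27.3095.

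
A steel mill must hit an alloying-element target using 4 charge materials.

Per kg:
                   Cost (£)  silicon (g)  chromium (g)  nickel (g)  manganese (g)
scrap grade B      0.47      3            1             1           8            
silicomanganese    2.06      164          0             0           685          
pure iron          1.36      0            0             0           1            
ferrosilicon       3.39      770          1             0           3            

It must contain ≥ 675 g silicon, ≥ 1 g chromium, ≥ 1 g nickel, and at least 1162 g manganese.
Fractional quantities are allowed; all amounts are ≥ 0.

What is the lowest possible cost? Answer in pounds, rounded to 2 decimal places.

Let x1 = kg of scrap grade B, x2 = kg of silicomanganese, x3 = kg of pure iron, x4 = kg of ferrosilicon.
min 0.47x1 + 2.06x2 + 1.36x3 + 3.39x4 subject to:
  3x1 + 164x2 + 770x4 ≥ 675   (silicon)
  1x1 + 1x4 ≥ 1   (chromium)
  1x1 ≥ 1   (nickel)
  8x1 + 685x2 + 1x3 + 3x4 ≥ 1162   (manganese)
  x1, x2, x3, x4 ≥ 0.
The optimal basis is {scrap grade B, silicomanganese, ferrosilicon}; pure iron drops out. Binding constraints: silicon, nickel, manganese.
So scrap grade B = 1 kg, silicomanganese = 1.682 kg, ferrosilicon = 0.5144 kg.
Hence cost = 0.47·1 + 2.06·1.682 + 3.39·0.5144 = £5.6787.

£5.68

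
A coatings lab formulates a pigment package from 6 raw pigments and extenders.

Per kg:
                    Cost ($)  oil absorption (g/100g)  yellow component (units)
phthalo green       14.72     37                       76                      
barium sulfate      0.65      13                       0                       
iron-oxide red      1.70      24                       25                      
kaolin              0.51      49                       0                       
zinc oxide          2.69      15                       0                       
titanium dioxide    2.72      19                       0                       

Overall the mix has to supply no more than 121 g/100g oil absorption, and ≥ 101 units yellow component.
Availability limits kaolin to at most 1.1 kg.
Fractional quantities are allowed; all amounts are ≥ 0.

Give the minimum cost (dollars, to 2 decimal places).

This is a linear program. Let x1 = kg of phthalo green, x2 = kg of barium sulfate, x3 = kg of iron-oxide red, x4 = kg of kaolin, x5 = kg of zinc oxide, x6 = kg of titanium dioxide.
min 14.72x1 + 0.65x2 + 1.7x3 + 0.51x4 + 2.69x5 + 2.72x6 subject to:
  37x1 + 13x2 + 24x3 + 49x4 + 15x5 + 19x6 ≤ 121   (oil absorption)
  76x1 + 25x3 ≥ 101   (yellow component)
  x4 ≤ 1.1
  x1, x2, x3, x4, x5, x6 ≥ 0.
The minimum-cost mix takes nothing from phthalo green, barium sulfate, kaolin, zinc oxide, titanium dioxide — only iron-oxide red. There the yellow component constraint is tight.
So iron-oxide red = 4.04 kg.
Total cost: 1.7·4.04 = 6.8680.

$6.87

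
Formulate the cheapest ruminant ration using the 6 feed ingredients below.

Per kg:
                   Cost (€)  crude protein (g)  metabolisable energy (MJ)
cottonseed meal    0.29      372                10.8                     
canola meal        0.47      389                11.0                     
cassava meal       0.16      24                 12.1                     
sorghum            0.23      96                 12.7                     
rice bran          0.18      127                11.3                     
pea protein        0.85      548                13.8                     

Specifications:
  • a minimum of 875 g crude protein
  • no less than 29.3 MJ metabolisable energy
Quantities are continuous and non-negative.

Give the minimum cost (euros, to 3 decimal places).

Let x1 = kg of cottonseed meal, x2 = kg of canola meal, x3 = kg of cassava meal, x4 = kg of sorghum, x5 = kg of rice bran, x6 = kg of pea protein.
Minimise 0.29x1 + 0.47x2 + 0.16x3 + 0.23x4 + 0.18x5 + 0.85x6 subject to:
  372x1 + 389x2 + 24x3 + 96x4 + 127x5 + 548x6 ≥ 875   (crude protein)
  10.8x1 + 11x2 + 12.1x3 + 12.7x4 + 11.3x5 + 13.8x6 ≥ 29.3   (metabolisable energy)
  x1, x2, x3, x4, x5, x6 ≥ 0.
The cheapest feasible vertex uses only cottonseed meal, rice bran; canola meal, cassava meal, sorghum, pea protein are not used. There the crude protein and metabolisable energy constraints are tight.
Optimal quantities: cottonseed meal = 2.1774 kg, rice bran = 0.51186 kg.
Hence cost = 0.29·2.1774 + 0.18·0.51186 = €0.72358.

€0.724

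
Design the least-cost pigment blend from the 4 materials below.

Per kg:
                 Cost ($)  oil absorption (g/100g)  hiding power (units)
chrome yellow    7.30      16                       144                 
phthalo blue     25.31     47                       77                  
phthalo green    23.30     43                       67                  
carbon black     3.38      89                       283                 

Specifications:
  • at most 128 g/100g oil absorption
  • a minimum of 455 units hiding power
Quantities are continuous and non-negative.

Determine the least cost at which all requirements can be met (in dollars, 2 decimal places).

$8.31

Set it up as a linear program. Let x1 = kg of chrome yellow, x2 = kg of phthalo blue, x3 = kg of phthalo green, x4 = kg of carbon black.
min 7.3x1 + 25.31x2 + 23.3x3 + 3.38x4 with:
  16x1 + 47x2 + 43x3 + 89x4 ≤ 128   (oil absorption)
  144x1 + 77x2 + 67x3 + 283x4 ≥ 455   (hiding power)
  x1, x2, x3, x4 ≥ 0.
The minimum-cost mix takes nothing from phthalo blue, phthalo green — only chrome yellow, carbon black. There the oil absorption and hiding power constraints are tight.
That vertex is x1 = 0.5153, x4 = 1.346.
Hence cost = 7.3·0.5153 + 3.38·1.346 = $8.3112.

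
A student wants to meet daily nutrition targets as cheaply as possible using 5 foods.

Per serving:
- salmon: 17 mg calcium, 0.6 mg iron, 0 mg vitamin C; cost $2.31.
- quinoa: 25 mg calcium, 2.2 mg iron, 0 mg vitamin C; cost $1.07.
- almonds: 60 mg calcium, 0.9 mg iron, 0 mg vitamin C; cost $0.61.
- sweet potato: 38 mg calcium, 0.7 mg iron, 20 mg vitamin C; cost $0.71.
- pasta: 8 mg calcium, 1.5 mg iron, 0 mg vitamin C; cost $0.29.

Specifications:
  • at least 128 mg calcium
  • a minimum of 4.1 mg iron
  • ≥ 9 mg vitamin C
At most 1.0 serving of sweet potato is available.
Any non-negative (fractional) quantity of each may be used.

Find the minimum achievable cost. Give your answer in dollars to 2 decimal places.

$1.77

Let x1 = servings of salmon, x2 = servings of quinoa, x3 = servings of almonds, x4 = servings of sweet potato, x5 = servings of pasta.
Minimize 2.31x1 + 1.07x2 + 0.61x3 + 0.71x4 + 0.29x5 with:
  17x1 + 25x2 + 60x3 + 38x4 + 8x5 ≥ 128   (calcium)
  0.6x1 + 2.2x2 + 0.9x3 + 0.7x4 + 1.5x5 ≥ 4.1   (iron)
  20x4 ≥ 9   (vitamin C)
  x4 ≤ 1
  x1, x2, x3, x4, x5 ≥ 0.
The optimal basis is {almonds, sweet potato, pasta}; salmon, quinoa drop out. Binding constraints: calcium, iron, vitamin C.
That vertex is x3 = 1.643, x4 = 0.45, x5 = 1.537.
Objective = 0.61·1.643 + 0.71·0.45 + 0.29·1.537 = 1.7675.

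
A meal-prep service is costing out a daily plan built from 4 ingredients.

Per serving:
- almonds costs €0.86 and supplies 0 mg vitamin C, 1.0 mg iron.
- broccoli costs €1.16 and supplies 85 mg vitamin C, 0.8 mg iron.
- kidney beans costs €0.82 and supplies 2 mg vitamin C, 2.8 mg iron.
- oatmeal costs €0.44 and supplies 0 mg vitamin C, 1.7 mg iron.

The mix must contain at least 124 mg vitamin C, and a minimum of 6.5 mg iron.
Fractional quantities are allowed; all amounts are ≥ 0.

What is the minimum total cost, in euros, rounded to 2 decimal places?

€3.07

Let x1 = servings of almonds, x2 = servings of broccoli, x3 = servings of kidney beans, x4 = servings of oatmeal.
Minimise 0.86x1 + 1.16x2 + 0.82x3 + 0.44x4 subject to:
  85x2 + 2x3 ≥ 124   (vitamin C)
  1x1 + 0.8x2 + 2.8x3 + 1.7x4 ≥ 6.5   (iron)
  x1, x2, x3, x4 ≥ 0.
The minimum-cost mix takes nothing from almonds, kidney beans — only broccoli, oatmeal. Binding constraints: vitamin C and iron.
That vertex is x2 = 1.459, x4 = 3.137.
Total cost: 1.16·1.459 + 0.44·3.137 = 3.0727.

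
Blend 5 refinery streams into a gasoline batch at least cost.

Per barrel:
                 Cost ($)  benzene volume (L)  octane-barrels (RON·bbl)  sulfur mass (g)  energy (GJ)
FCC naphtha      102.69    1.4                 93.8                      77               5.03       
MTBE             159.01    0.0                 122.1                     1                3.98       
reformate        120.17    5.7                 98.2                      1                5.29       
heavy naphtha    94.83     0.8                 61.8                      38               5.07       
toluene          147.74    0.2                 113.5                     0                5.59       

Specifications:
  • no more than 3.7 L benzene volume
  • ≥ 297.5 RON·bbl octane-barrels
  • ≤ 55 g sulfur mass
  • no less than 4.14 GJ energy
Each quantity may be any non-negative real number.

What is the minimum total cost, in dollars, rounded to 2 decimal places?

Let x1 = barrels of FCC naphtha, x2 = barrels of MTBE, x3 = barrels of reformate, x4 = barrels of heavy naphtha, x5 = barrels of toluene.
min 102.69x1 + 159.01x2 + 120.17x3 + 94.83x4 + 147.74x5 subject to:
  1.4x1 + 5.7x3 + 0.8x4 + 0.2x5 ≤ 3.7   (benzene volume)
  93.8x1 + 122.1x2 + 98.2x3 + 61.8x4 + 113.5x5 ≥ 297.5   (octane-barrels)
  77x1 + 1x2 + 1x3 + 38x4 ≤ 55   (sulfur mass)
  5.03x1 + 3.98x2 + 5.29x3 + 5.07x4 + 5.59x5 ≥ 4.14   (energy)
  x1, x2, x3, x4, x5 ≥ 0.
At the optimum only FCC naphtha, reformate, toluene are positive (MTBE, heavy naphtha = 0). Binding constraints: benzene volume, octane-barrels, sulfur mass.
That vertex is x1 = 0.70888, x3 = 0.416234, x5 = 1.67518.
Hence cost = 102.69·0.70888 + 120.17·0.416234 + 147.74·1.67518 = $370.3048.

$370.30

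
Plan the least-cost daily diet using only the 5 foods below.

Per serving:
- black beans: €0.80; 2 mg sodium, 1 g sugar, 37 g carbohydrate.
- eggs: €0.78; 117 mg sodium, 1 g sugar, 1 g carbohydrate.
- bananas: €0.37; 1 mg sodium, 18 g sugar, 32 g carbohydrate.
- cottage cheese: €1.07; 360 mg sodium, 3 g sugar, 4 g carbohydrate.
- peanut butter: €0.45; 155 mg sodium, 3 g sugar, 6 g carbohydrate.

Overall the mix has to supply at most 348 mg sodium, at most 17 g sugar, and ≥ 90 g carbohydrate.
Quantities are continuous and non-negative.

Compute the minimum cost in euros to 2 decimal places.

Let x1 = servings of black beans, x2 = servings of eggs, x3 = servings of bananas, x4 = servings of cottage cheese, x5 = servings of peanut butter.
min 0.8x1 + 0.78x2 + 0.37x3 + 1.07x4 + 0.45x5 with:
  2x1 + 117x2 + 1x3 + 360x4 + 155x5 ≤ 348   (sodium)
  1x1 + 1x2 + 18x3 + 3x4 + 3x5 ≤ 17   (sugar)
  37x1 + 1x2 + 32x3 + 4x4 + 6x5 ≥ 90   (carbohydrate)
  x1, x2, x3, x4, x5 ≥ 0.
At the optimum only black beans, bananas are positive (eggs, cottage cheese, peanut butter = 0). The sugar and carbohydrate requirements are met with equality.
That vertex is x1 = 1.697, x3 = 0.8502.
Total cost: 0.8·1.697 + 0.37·0.8502 = 1.6722.

€1.67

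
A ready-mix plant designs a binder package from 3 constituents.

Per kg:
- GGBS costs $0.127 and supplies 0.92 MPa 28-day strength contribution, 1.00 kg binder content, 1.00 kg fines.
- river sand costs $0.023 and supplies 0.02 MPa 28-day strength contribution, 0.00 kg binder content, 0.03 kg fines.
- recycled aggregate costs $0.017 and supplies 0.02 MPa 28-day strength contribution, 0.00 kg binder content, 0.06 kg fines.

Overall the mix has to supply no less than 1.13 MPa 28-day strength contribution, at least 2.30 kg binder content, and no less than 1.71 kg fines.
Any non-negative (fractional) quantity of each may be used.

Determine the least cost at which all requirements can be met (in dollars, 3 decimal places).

Let x1 = kg of GGBS, x2 = kg of river sand, x3 = kg of recycled aggregate.
min 0.127x1 + 0.023x2 + 0.017x3 with:
  0.92x1 + 0.02x2 + 0.02x3 ≥ 1.13   (28-day strength contribution)
  1x1 ≥ 2.3   (binder content)
  1x1 + 0.03x2 + 0.06x3 ≥ 1.71   (fines)
  x1, x2, x3 ≥ 0.
At the optimum only GGBS is positive (river sand, recycled aggregate = 0). There the binder content constraint is tight.
Optimal quantities: GGBS = 2.3 kg.
Total cost: 0.127·2.3 = 0.29210.

$0.292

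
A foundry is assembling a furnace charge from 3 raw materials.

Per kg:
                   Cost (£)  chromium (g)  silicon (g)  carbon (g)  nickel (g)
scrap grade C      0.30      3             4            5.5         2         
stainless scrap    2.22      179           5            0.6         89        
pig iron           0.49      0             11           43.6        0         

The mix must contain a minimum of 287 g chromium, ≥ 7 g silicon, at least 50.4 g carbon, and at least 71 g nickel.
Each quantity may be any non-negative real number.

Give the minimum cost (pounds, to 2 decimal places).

£4.12

Treat it as an LP. Let x1 = kg of scrap grade C, x2 = kg of stainless scrap, x3 = kg of pig iron.
Minimize 0.3x1 + 2.22x2 + 0.49x3 with:
  3x1 + 179x2 ≥ 287   (chromium)
  4x1 + 5x2 + 11x3 ≥ 7   (silicon)
  5.5x1 + 0.6x2 + 43.6x3 ≥ 50.4   (carbon)
  2x1 + 89x2 ≥ 71   (nickel)
  x1, x2, x3 ≥ 0.
The cheapest feasible vertex uses only stainless scrap, pig iron; scrap grade C is not used. There the chromium and carbon constraints are tight.
Solving gives x2 = 1.6034, x3 = 1.1339.
Cost = 2.22·1.6034 + 0.49·1.1339 = 4.1152.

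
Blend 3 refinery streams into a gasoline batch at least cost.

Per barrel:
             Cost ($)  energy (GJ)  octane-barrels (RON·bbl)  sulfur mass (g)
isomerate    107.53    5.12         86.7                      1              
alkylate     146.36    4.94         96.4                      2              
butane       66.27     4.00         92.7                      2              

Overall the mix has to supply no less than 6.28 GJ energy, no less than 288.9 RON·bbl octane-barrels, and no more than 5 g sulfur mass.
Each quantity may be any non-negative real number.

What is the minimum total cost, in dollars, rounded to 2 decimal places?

$271.04

Let x1 = barrels of isomerate, x2 = barrels of alkylate, x3 = barrels of butane.
Minimize 107.53x1 + 146.36x2 + 66.27x3 s.t.:
  5.12x1 + 4.94x2 + 4x3 ≥ 6.28   (energy)
  86.7x1 + 96.4x2 + 92.7x3 ≥ 288.9   (octane-barrels)
  1x1 + 2x2 + 2x3 ≤ 5   (sulfur mass)
  x1, x2, x3 ≥ 0.
The minimum-cost mix takes nothing from alkylate — only isomerate, butane. There the octane-barrels and sulfur mass constraints are tight.
Solving gives x1 = 1.416357, x3 = 1.791822.
Total cost: 107.53·1.416357 + 66.27·1.791822 = 271.0449.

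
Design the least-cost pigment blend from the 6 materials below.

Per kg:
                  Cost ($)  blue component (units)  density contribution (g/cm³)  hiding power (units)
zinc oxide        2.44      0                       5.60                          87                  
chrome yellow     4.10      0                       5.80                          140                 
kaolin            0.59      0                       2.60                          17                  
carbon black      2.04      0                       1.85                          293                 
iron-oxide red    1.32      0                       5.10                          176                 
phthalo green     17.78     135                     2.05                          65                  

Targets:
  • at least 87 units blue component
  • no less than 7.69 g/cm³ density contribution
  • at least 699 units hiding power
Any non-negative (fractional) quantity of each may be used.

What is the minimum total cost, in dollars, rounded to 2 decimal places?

Let x1 = kg of zinc oxide, x2 = kg of chrome yellow, x3 = kg of kaolin, x4 = kg of carbon black, x5 = kg of iron-oxide red, x6 = kg of phthalo green.
Minimize 2.44x1 + 4.1x2 + 0.59x3 + 2.04x4 + 1.32x5 + 17.78x6 with:
  135x6 ≥ 87   (blue component)
  5.6x1 + 5.8x2 + 2.6x3 + 1.85x4 + 5.1x5 + 2.05x6 ≥ 7.69   (density contribution)
  87x1 + 140x2 + 17x3 + 293x4 + 176x5 + 65x6 ≥ 699   (hiding power)
  x1, x2, x3, x4, x5, x6 ≥ 0.
The cheapest feasible vertex uses only carbon black, iron-oxide red, phthalo green; zinc oxide, chrome yellow, kaolin are not used. Binding constraints: blue component, density contribution, hiding power.
Optimal quantities: carbon black = 1.9084 kg, iron-oxide red = 0.55654 kg, phthalo green = 0.64444 kg.
Objective = 2.04·1.9084 + 1.32·0.55654 + 17.78·0.64444 = 16.0859.

$16.09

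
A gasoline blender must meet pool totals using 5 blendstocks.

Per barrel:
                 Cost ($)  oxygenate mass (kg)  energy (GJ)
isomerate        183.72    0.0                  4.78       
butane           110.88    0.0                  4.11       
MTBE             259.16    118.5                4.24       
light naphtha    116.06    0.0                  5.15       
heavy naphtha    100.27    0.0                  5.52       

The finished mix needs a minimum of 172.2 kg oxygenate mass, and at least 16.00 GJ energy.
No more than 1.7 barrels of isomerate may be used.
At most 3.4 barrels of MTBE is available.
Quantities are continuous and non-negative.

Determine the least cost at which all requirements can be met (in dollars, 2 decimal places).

$555.32

Let x1 = barrels of isomerate, x2 = barrels of butane, x3 = barrels of MTBE, x4 = barrels of light naphtha, x5 = barrels of heavy naphtha.
Minimise 183.72x1 + 110.88x2 + 259.16x3 + 116.06x4 + 100.27x5 s.t.:
  118.5x3 ≥ 172.2   (oxygenate mass)
  4.78x1 + 4.11x2 + 4.24x3 + 5.15x4 + 5.52x5 ≥ 16   (energy)
  x1 ≤ 1.7
  x3 ≤ 3.4
  x1, x2, x3, x4, x5 ≥ 0.
The optimal basis is {MTBE, heavy naphtha}; isomerate, butane, light naphtha drop out. The oxygenate mass and energy requirements are met with equality.
Optimal quantities: MTBE = 1.45316 barrels, heavy naphtha = 1.78235 barrels.
Objective = 259.16·1.45316 + 100.27·1.78235 = 555.3172.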